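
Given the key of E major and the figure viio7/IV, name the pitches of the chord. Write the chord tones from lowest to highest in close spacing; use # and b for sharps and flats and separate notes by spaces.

G# B D F

The slash marks an applied leading-tone chord: viio of IV. In E major, IV is A, so the leading tone to it is G#, a half step below.
Building a fully diminished seventh chord on G# gives G#-B-D-F.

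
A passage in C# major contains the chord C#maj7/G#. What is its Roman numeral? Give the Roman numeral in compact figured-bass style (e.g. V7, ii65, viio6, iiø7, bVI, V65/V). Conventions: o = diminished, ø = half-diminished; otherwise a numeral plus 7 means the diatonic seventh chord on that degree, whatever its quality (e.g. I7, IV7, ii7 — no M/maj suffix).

I43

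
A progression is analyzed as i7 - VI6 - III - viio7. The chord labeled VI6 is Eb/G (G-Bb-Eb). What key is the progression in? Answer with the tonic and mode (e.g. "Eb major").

The chord Eb/G is a major triad rooted on Eb; its label is VI6.
Counting down 5 scale steps from Eb places the tonic on G; a major triad on degree 6 is diatonic only in minor.

G minor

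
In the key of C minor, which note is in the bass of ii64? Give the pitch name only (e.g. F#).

A

ii in C minor has root D; the chord is D-F-A.
The figure 64 means second inversion — the fifth is in the bass.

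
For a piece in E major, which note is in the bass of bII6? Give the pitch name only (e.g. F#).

A

bII in E major has root F; the chord is F-A-C.
The figure 6 means first inversion — the third is in the bass.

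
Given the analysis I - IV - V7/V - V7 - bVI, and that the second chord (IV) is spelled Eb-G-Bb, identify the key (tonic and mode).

Bb major

The anchor chord is a major triad on Eb, labeled IV.
If Eb is scale degree 4 and the mode makes that degree carry a major triad, the tonic is Bb and the mode is major.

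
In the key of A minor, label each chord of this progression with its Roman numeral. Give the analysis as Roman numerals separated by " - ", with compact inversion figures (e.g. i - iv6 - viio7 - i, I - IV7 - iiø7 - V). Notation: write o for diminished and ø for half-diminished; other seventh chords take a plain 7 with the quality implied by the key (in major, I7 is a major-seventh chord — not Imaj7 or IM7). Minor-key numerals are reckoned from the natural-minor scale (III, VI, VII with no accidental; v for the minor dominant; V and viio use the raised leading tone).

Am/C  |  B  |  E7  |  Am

Am/C: root A is the tonic; minor triad there is i6.
B: chromatic; B is V of V, so V/V.
E7: dominant seventh chord on E = scale degree 5 → V7.
Am: root A is the tonic; minor triad there is i.

i6 - V/V - V7 - i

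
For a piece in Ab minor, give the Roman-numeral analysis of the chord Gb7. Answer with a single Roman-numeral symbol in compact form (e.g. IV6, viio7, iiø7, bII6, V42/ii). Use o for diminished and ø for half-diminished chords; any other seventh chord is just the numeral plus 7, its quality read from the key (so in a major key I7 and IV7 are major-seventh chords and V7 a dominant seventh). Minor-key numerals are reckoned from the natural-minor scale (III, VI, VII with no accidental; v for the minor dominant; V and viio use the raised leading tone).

Stacked in thirds the chord is Gb-Bb-Db-Fb: a dominant seventh chord on Gb.
Gb is scale degree 7 in Ab minor, and a dominant seventh chord on that degree is written VII7.

VII7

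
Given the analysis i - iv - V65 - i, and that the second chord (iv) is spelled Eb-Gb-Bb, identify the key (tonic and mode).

The anchor chord is a minor triad on Eb, labeled iv.
Counting down 3 scale steps from Eb places the tonic on Bb; a minor triad on degree 4 is diatonic only in minor.

Bb minor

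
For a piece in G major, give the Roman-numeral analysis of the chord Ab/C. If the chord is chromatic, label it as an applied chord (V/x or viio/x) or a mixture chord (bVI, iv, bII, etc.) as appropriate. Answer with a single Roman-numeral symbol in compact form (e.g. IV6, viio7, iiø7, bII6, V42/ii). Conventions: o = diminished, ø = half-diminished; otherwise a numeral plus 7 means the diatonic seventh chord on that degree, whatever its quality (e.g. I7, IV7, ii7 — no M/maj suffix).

bII6

Stacked in thirds the chord is Ab-C-Eb: a major triad on Ab.
Ab is the lowered second degree of G major (diatonic 2 would be A). This is the Neapolitan sixth — a major triad on the lowered second degree, here in its customary first inversion.
With C in the bass the chord is in first inversion, so the figured bass is 6.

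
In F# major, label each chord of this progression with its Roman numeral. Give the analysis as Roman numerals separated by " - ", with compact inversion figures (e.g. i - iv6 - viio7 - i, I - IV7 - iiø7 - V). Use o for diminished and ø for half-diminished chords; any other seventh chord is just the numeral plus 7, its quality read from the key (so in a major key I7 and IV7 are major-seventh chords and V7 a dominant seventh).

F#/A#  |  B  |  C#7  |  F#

I6 - IV - V7 - I

F#/A#: major triad on F# = scale degree 1 → I6.
B: major triad on B = scale degree 4 → IV.
C#7 has root C#, degree 5 in F# major, so V7.
F#: major triad on F# = scale degree 1 → I.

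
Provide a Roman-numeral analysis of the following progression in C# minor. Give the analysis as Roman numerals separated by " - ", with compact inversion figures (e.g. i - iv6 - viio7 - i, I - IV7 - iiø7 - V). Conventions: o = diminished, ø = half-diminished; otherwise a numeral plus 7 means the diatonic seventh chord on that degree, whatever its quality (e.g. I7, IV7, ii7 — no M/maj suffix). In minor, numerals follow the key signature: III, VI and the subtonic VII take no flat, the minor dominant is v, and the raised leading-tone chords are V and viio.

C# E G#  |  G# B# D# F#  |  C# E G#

i - V7 - i

C#-E-G#: root C# is the tonic; minor triad there is i.
G#-B#-D#-F# has root G#, degree 5 in C# minor, so V7.
C#-E-G# has root C#, degree 1 in C# minor, so i.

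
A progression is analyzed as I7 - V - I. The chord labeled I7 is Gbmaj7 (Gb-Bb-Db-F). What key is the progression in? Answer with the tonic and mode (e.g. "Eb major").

Gb major

The anchor chord is a major seventh chord on Gb, labeled I7.
If Gb is scale degree 1 and the mode makes that degree carry a major seventh chord, the tonic is Gb and the mode is major.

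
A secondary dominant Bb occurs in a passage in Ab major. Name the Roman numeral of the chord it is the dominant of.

The chord is a major triad on Bb.
A dominant resolves down a perfect fifth: Bb → Eb. In Ab major, Eb is scale degree 5, i.e. V.

V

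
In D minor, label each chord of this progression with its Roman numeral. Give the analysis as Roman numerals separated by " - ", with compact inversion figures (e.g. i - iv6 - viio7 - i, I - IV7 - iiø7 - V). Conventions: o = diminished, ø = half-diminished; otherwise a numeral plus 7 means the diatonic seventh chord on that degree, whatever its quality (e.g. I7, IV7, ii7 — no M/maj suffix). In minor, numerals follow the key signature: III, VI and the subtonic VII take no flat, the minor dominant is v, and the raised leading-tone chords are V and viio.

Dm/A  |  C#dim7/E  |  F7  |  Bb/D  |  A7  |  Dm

i64 - viio65 - V7/VI - VI6 - V7 - i

Dm/A has root D, degree 1 in D minor, so i64.
C#dim7/E has root C#, degree 7 in D minor, so viio65.
F7 is the secondary dominant of VI (dominant seventh chord on F): V7/VI.
Bb/D: major triad on Bb = scale degree 6 → VI6.
A7 has root A, degree 5 in D minor, so V7.
Dm: root D is the tonic; minor triad there is i.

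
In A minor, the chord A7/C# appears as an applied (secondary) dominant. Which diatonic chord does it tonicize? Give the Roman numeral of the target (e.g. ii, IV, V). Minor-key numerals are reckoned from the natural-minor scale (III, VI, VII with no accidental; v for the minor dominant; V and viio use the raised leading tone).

iv

The chord is a dominant seventh chord on A.
A dominant resolves down a perfect fifth: A → D. In A minor, D is scale degree 4, i.e. iv.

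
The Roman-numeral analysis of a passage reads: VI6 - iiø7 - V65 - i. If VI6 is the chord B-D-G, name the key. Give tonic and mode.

B minor

The chord G/B is a major triad rooted on G; its label is VI6.
VI6 on G implies G is the submediant; that puts the tonic at B, and the uppercase numeral fits minor mode.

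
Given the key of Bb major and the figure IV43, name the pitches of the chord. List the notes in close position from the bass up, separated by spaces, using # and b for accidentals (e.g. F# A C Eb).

Bb D Eb G

The numeral's case and figure indicate a major seventh chord. In Bb major its root, the fourth degree, is Eb.
Stacking thirds from Eb gives Eb-G-Bb-D.
With the 43 figure the chord is in second inversion; from the bass Bb upward in close position it reads Bb-D-Eb-G.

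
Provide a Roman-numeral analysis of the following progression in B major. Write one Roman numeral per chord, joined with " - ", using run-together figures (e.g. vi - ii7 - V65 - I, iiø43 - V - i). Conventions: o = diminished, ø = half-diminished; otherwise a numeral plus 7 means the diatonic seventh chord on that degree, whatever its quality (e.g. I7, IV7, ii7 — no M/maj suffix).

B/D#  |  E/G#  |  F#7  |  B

I6 - IV6 - V7 - I

B/D# has root B, degree 1 in B major, so I6.
E/G# has root E, degree 4 in B major, so IV6.
F#7: root F# is the dominant; dominant seventh chord there is V7.
B has root B, degree 1 in B major, so I.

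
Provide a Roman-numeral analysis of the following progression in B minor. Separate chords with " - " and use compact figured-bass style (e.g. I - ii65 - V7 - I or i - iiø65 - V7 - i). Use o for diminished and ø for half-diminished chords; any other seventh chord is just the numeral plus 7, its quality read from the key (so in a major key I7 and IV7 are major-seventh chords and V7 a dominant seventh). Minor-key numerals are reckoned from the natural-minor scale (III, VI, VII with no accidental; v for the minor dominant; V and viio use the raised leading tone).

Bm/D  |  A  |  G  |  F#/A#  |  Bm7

i6 - VII - VI - V6 - i7

Bm/D: root B is the tonic; minor triad there is i6.
A: major triad on A = scale degree 7 → VII.
G: root G is the submediant; major triad there is VI.
F#/A#: major triad on F# = scale degree 5 → V6.
Bm7: minor seventh chord on B = scale degree 1 → i7.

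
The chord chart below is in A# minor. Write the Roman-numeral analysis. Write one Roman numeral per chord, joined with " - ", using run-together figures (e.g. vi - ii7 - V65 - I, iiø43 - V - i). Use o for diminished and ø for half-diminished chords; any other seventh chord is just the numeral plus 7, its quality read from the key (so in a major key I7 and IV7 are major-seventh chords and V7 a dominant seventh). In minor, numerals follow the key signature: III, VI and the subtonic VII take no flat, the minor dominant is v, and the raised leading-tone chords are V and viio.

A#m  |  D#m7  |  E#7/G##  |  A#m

i - iv7 - V65 - i

A#m has root A#, degree 1 in A# minor, so i.
D#m7: minor seventh chord on D# = scale degree 4 → iv7.
E#7/G##: root E# is the dominant; dominant seventh chord there is V65.
A#m: minor triad on A# = scale degree 1 → i.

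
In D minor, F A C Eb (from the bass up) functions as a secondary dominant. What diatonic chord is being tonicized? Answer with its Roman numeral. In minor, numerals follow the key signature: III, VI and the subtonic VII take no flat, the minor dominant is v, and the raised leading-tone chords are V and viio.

The chord is a dominant seventh chord on F.
A dominant resolves down a perfect fifth: F → Bb. In D minor, Bb is scale degree 6, i.e. VI.

VI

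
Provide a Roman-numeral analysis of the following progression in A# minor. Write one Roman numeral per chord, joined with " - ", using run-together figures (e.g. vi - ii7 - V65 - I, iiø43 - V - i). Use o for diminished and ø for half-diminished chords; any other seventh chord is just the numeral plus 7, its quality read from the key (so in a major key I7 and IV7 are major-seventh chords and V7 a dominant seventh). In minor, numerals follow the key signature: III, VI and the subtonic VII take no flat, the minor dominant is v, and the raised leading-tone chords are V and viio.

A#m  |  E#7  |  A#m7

i - V7 - i7

A#m has root A#, degree 1 in A# minor, so i.
E#7 has root E#, degree 5 in A# minor, so V7.
A#m7: root A# is the tonic; minor seventh chord there is i7.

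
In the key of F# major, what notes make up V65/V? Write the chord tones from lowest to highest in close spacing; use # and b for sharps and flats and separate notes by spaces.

V65/V is a secondary dominant — the dominant seventh of V. V in F# major is C#, so the applied chord's root is G#, a perfect fifth above.
Building a dominant seventh chord on G# gives G#-B#-D#-F#.
With the 65 figure the chord is in first inversion; from the bass B# upward in close position it reads B#-D#-F#-G#.

B# D# F# G#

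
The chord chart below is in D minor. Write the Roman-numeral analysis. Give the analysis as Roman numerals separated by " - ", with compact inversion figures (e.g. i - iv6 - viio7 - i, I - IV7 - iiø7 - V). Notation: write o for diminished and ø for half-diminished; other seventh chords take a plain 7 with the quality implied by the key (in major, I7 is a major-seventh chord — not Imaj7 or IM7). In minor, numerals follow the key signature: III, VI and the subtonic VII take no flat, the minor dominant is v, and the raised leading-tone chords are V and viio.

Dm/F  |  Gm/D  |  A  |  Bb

Dm/F: minor triad on D = scale degree 1 → i6.
Gm/D: root G is the subdominant; minor triad there is iv64.
A: major triad on A = scale degree 5 → V.
Bb: major triad on Bb = scale degree 6 → VI.

i6 - iv64 - V - VI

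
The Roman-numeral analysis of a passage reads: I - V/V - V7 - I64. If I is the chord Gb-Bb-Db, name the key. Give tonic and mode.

Gb major

The chord Gb is a major triad rooted on Gb; its label is I.
If Gb is scale degree 1 and the mode makes that degree carry a major triad, the tonic is Gb and the mode is major.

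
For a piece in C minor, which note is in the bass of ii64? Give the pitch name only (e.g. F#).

A

ii in C minor has root D; the chord is D-F-A.
The figure 64 means second inversion — the fifth is in the bass.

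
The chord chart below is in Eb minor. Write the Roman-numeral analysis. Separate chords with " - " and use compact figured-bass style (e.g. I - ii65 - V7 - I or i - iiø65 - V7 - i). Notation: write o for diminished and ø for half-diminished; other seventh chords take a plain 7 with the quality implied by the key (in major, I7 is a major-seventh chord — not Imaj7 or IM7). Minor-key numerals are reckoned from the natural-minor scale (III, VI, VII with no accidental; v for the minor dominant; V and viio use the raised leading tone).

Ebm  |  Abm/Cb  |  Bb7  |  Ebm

i - iv6 - V7 - i

Ebm: root Eb is the tonic; minor triad there is i.
Abm/Cb: minor triad on Ab = scale degree 4 → iv6.
Bb7: root Bb is the dominant; dominant seventh chord there is V7.
Ebm: minor triad on Eb = scale degree 1 → i.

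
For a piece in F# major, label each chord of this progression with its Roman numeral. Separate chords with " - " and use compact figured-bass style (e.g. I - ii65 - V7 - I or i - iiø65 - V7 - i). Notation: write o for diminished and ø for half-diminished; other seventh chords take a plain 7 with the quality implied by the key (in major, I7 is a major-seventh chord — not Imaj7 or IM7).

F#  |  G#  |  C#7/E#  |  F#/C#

I - V/V - V65 - I64

F#: root F# is the tonic; major triad there is I.
G#: a major triad on G#, the applied dominant of V → V/V.
C#7/E#: dominant seventh chord on C# = scale degree 5 → V65.
F#/C#: major triad on F# = scale degree 1 → I64.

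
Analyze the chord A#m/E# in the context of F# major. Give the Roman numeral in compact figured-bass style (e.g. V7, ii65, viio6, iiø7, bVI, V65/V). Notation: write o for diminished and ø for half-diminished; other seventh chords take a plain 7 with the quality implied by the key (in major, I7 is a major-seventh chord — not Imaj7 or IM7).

iii64

The pitches A#-C#-E# form a minor triad rooted on A#.
In F# major, A# is the mediant; the diatonic minor triad there is iii.
With E# in the bass the chord is in second inversion, so the figured bass is 64.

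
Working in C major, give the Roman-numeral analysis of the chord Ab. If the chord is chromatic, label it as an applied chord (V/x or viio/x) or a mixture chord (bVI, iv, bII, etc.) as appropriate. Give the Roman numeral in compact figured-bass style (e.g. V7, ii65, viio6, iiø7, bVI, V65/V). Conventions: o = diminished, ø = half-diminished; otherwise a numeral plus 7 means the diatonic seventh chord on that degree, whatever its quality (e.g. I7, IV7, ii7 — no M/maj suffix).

bVI

The pitches Ab-C-Eb form a major triad rooted on Ab.
Ab is the lowered sixth degree of C major (diatonic 6 would be A). This is a major triad on the lowered sixth degree, borrowed from the parallel minor.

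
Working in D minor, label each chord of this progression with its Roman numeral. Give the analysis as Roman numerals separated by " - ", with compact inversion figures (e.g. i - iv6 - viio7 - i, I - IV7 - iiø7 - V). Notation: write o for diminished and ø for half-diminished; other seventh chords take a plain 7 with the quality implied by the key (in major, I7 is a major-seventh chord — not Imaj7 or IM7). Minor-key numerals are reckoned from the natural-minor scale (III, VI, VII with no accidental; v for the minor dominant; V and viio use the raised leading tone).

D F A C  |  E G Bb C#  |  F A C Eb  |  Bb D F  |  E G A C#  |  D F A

i7 - viio65 - V7/VI - VI - V43 - i

D-F-A-C: minor seventh chord on D = scale degree 1 → i7.
E-G-Bb-C# has root C#, degree 7 in D minor, so viio65.
F-A-C-Eb is the secondary dominant of VI (dominant seventh chord on F): V7/VI.
Bb-D-F: major triad on Bb = scale degree 6 → VI.
E-G-A-C#: dominant seventh chord on A = scale degree 5 → V43.
D-F-A: root D is the tonic; minor triad there is i.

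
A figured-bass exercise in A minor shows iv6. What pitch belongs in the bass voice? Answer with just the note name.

iv in A minor has root D; the chord is D-F-A.
The figure 6 means first inversion — the third is in the bass.

F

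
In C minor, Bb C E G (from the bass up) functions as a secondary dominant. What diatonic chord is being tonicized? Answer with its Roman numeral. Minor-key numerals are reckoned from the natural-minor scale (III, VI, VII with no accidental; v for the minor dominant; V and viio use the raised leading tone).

iv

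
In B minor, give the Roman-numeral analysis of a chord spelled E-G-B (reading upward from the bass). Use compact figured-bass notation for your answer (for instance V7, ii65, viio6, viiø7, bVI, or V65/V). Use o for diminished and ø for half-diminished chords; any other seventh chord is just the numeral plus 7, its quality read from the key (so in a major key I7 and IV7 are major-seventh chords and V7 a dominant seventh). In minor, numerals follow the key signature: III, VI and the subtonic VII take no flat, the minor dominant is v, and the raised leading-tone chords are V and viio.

iv

The pitches E-G-B form a minor triad rooted on E.
E is scale degree 4 in B minor, and a minor triad on that degree is written iv.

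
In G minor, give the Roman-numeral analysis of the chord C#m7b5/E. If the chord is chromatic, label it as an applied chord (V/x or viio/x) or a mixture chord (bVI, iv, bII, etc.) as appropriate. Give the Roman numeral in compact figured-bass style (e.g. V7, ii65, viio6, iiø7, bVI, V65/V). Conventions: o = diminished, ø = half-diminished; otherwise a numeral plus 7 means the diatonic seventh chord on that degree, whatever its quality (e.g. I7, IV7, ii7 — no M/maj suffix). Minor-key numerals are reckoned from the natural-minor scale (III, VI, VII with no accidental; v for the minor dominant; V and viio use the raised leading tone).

viiø65/V

The pitches C#-E-G-B form a half-diminished seventh chord rooted on C#.
C# sits a half step below D (V in G minor); a diminished chord there is the applied leading-tone chord of V.
With E in the bass the chord is in first inversion, so the figured bass is 65.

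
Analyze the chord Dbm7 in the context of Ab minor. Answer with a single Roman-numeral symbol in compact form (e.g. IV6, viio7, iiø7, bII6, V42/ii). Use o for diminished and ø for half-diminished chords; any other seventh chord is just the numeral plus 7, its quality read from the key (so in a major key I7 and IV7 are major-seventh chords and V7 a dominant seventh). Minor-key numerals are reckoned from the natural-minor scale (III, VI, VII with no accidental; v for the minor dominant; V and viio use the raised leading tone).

Stacked in thirds the chord is Db-Fb-Ab-Cb: a minor seventh chord on Db.
Db is scale degree 4 in Ab minor, and a minor seventh chord on that degree is written iv7.

iv7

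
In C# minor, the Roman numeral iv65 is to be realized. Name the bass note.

iv in C# minor has root F#; the chord is F#-A-C#-E.
The figure 65 means first inversion — the third is in the bass.

A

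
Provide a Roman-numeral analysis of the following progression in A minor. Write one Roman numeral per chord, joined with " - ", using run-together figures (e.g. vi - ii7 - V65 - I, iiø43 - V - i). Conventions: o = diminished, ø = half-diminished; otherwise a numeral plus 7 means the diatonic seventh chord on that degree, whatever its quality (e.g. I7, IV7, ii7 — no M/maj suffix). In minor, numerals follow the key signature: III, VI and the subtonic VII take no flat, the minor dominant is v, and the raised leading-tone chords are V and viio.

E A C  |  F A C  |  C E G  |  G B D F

E-A-C has root A, degree 1 in A minor, so i64.
F-A-C has root F, degree 6 in A minor, so VI.
C-E-G has root C, degree 3 in A minor, so III.
G-B-D-F: dominant seventh chord on G = scale degree 7 → VII7.

i64 - VI - III - VII7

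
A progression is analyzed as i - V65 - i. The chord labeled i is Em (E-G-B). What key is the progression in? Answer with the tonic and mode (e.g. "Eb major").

i is given as E-G-B — a minor triad with root E.
If E is scale degree 1 and the mode makes that degree carry a minor triad, the tonic is E and the mode is minor.

E minor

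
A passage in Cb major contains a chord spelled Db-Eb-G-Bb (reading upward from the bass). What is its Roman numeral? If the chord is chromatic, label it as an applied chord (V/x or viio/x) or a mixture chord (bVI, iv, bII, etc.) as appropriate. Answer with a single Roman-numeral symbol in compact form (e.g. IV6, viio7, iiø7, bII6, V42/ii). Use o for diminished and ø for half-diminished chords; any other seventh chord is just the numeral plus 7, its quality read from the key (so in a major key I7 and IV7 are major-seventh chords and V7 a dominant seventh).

Stacked in thirds the chord is Eb-G-Bb-Db: a dominant seventh chord on Eb.
Eb is not a diatonic chord root with this quality in Cb major, but it lies a perfect fifth above Ab (vi), so the chord functions as an applied dominant of vi.
With Db in the bass the chord is in third inversion, so the figured bass is 42.

V42/vi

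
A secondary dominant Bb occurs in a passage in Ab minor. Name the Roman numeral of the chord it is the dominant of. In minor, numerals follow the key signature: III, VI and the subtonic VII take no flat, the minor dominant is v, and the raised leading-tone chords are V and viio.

V

The chord is a major triad on Bb.
A dominant resolves down a perfect fifth: Bb → Eb. In Ab minor, Eb is scale degree 5, i.e. V.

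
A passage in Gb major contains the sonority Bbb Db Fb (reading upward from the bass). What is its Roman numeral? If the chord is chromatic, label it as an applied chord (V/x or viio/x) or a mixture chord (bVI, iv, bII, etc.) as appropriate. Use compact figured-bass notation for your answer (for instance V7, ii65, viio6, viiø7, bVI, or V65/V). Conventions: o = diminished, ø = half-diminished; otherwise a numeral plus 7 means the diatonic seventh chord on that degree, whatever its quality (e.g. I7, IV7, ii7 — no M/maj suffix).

bIII

The pitches Bbb-Db-Fb form a major triad rooted on Bbb.
Bbb is the lowered third degree of Gb major (diatonic 3 would be Bb). This is a major triad on the lowered third degree, borrowed from the parallel minor.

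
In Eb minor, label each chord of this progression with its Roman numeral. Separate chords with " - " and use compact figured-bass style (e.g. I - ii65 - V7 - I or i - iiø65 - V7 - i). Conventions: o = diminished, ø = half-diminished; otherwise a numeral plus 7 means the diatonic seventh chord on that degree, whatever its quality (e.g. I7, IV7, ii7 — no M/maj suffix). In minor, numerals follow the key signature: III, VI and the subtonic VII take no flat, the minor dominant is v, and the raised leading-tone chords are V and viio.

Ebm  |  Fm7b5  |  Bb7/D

i - iiø7 - V65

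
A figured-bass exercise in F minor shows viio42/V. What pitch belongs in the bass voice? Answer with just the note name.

Ab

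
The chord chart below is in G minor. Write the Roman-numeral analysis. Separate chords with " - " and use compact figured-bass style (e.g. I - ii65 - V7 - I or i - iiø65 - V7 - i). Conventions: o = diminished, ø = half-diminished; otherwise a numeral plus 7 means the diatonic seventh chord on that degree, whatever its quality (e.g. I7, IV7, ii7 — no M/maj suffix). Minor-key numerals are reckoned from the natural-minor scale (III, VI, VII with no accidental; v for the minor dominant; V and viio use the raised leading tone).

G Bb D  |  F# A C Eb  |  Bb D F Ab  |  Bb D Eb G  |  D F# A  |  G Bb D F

i - viio7 - V7/VI - VI43 - V - i7

G-Bb-D: root G is the tonic; minor triad there is i.
F#-A-C-Eb: root F# is the leading tone; fully diminished seventh chord there is viio7.
Bb-D-F-Ab: chromatic; Bb is V of VI, so V7/VI.
Bb-D-Eb-G: root Eb is the submediant; major seventh chord there is VI43.
D-F#-A: major triad on D = scale degree 5 → V.
G-Bb-D-F: minor seventh chord on G = scale degree 1 → i7.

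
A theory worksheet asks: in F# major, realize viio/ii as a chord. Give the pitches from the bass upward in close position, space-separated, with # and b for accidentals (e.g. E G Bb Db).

viio/ii is a secondary leading-tone chord. The target ii is G# in F# major; the applied chord is rooted a semitone below, on F##.
Building a diminished triad on F## gives F##-A#-C#.

F## A# C#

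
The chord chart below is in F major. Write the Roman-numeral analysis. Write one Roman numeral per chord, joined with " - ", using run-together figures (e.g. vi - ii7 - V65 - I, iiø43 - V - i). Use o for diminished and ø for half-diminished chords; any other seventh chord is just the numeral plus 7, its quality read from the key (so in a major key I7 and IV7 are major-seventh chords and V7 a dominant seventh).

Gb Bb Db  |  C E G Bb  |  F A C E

bII - V7 - I7

Gb-Bb-Db: major triad on Gb — chromatic; Gb is the lowered second degree, so this is the Neapolitan chord, bII.
C-E-G-Bb: dominant seventh chord on C = scale degree 5 → V7.
F-A-C-E: root F is the tonic; major seventh chord there is I7.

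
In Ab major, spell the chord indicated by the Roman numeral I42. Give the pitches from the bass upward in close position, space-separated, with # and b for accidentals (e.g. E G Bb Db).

In Ab major, the tonic is Ab, and the diatonic chord built there is a major seventh chord.
That chord is spelled Ab-C-Eb-G.
The figured bass 42 indicates third inversion, placing the seventh (G) in the bass: G-Ab-C-Eb.

G Ab C Eb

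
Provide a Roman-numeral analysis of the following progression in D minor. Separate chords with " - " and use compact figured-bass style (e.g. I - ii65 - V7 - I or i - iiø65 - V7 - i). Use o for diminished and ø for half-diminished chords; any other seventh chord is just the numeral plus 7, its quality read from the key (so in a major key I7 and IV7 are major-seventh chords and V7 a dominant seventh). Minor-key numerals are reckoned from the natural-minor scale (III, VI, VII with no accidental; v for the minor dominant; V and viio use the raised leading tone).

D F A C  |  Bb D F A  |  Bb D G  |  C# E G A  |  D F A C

D-F-A-C: minor seventh chord on D = scale degree 1 → i7.
Bb-D-F-A: root Bb is the submediant; major seventh chord there is VI7.
Bb-D-G: root G is the subdominant; minor triad there is iv6.
C#-E-G-A has root A, degree 5 in D minor, so V65.
D-F-A-C: root D is the tonic; minor seventh chord there is i7.

i7 - VI7 - iv6 - V65 - i7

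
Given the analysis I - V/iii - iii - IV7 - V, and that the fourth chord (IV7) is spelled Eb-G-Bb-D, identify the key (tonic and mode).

The chord Ebmaj7 is a major seventh chord rooted on Eb; its label is IV7.
Counting down 3 scale steps from Eb places the tonic on Bb; a major seventh chord on degree 4 is diatonic only in major.

Bb major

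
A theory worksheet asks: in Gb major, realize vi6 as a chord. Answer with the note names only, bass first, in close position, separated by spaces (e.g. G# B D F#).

In Gb major, the sixth degree is Eb, and the diatonic chord built there is a minor triad.
Stacking thirds from Eb gives Eb-Gb-Bb.
With the 6 figure the chord is in first inversion; from the bass Gb upward in close position it reads Gb-Bb-Eb.

Gb Bb Eb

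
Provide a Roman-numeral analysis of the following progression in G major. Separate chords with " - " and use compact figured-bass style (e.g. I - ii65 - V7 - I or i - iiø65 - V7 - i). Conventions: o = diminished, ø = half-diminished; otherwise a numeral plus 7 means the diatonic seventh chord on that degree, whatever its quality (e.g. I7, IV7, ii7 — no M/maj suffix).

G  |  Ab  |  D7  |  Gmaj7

I - bII - V7 - I7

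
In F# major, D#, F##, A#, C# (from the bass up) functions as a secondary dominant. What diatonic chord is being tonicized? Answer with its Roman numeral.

ii

The chord is a dominant seventh chord on D#.
A dominant resolves down a perfect fifth: D# → G#. In F# major, G# is scale degree 2, i.e. ii.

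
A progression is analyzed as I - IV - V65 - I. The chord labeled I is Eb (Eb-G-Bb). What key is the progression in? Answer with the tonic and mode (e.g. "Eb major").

Eb major

I is given as Eb-G-Bb — a major triad with root Eb.
If Eb is scale degree 1 and the mode makes that degree carry a major triad, the tonic is Eb and the mode is major.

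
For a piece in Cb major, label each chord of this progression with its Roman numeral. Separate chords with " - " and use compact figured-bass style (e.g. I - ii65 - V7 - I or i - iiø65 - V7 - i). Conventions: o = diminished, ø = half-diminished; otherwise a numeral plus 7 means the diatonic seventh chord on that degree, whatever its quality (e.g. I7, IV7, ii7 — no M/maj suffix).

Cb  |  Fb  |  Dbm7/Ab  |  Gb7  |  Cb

I - IV - ii43 - V7 - I

Cb: major triad on Cb = scale degree 1 → I.
Fb: root Fb is the subdominant; major triad there is IV.
Dbm7/Ab: minor seventh chord on Db = scale degree 2 → ii43.
Gb7: root Gb is the dominant; dominant seventh chord there is V7.
Cb: root Cb is the tonic; major triad there is I.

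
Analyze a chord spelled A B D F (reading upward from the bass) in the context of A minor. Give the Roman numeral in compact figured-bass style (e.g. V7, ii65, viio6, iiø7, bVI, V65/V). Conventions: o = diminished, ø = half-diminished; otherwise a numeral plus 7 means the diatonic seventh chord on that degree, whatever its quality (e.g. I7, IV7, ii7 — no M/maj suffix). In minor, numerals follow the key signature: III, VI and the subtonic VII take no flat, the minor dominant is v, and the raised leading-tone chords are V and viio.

iiø42

Stacked in thirds the chord is B-D-F-A: a half-diminished seventh chord on B.
B is scale degree 2 in A minor, and a half-diminished seventh chord on that degree is written iiø7.
With A in the bass the chord is in third inversion, so the figured bass is 42.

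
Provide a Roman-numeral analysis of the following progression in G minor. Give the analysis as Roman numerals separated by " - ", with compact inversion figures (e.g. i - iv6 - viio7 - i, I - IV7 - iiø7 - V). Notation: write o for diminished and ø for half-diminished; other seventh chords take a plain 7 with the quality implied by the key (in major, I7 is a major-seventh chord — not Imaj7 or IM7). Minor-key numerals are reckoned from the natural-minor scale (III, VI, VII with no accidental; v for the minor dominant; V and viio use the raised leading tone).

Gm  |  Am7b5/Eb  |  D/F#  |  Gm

i - iiø43 - V6 - i

Gm: root G is the tonic; minor triad there is i.
Am7b5/Eb: half-diminished seventh chord on A = scale degree 2 → iiø43.
D/F# has root D, degree 5 in G minor, so V6.
Gm has root G, degree 1 in G minor, so i.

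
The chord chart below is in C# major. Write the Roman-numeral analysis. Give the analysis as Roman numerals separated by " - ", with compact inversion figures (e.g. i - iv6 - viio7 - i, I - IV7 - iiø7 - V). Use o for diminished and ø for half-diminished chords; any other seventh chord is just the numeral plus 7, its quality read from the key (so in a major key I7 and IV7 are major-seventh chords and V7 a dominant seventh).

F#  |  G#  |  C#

IV - V - I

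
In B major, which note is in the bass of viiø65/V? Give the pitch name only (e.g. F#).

The applied chord viiø65/V is rooted on E#: E#-G#-B-D#.
The figure 65 means first inversion — the third is in the bass.

G#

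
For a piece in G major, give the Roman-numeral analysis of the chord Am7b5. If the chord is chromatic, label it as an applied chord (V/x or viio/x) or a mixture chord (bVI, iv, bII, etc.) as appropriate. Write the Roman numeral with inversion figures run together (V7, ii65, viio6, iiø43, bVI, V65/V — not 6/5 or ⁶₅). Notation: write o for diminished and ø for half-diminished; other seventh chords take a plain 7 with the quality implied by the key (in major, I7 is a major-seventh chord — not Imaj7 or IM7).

iiø7

Stacked in thirds the chord is A-C-Eb-G: a half-diminished seventh chord on A.
A is the second degree of G major. This is the half-diminished supertonic seventh, borrowed from the parallel minor.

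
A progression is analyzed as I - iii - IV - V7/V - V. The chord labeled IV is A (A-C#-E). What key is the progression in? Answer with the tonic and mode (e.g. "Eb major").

E major

The chord A is a major triad rooted on A; its label is IV.
IV on A implies A is the subdominant; that puts the tonic at E, and the uppercase numeral fits major mode.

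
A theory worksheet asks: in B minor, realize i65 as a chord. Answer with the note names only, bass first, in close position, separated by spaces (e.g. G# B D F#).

D F# A B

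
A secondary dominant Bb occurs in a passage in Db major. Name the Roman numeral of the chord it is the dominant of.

ii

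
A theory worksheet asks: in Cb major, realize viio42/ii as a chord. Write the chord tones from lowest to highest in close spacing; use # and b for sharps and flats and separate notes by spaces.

The slash marks an applied leading-tone chord: viio of ii. In Cb major, ii is Db, so the leading tone to it is C, a half step below.
Building a fully diminished seventh chord on C gives C-Eb-Gb-Bbb.
The figured bass 42 indicates third inversion, placing the seventh (Bbb) in the bass: Bbb-C-Eb-Gb.

Bbb C Eb Gb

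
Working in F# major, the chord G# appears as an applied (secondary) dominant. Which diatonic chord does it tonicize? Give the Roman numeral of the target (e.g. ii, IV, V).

V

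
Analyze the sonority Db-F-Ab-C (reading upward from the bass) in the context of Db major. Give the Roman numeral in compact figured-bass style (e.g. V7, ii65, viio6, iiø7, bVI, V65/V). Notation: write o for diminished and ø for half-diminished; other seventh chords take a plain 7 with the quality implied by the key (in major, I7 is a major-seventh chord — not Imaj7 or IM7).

I7

Stacked in thirds the chord is Db-F-Ab-C: a major seventh chord on Db.
Db is scale degree 1 in Db major, and a major seventh chord on that degree is written I7.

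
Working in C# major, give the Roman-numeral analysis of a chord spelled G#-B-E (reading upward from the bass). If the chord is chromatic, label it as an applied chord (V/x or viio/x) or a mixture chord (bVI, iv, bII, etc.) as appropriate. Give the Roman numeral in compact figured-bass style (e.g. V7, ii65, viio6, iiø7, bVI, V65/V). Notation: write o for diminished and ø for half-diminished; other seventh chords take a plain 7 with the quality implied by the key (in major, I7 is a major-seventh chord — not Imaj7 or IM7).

Stacked in thirds the chord is E-G#-B: a major triad on E.
E is the lowered third degree of C# major (diatonic 3 would be E#). This is a major triad on the lowered third degree, borrowed from the parallel minor.
With G# in the bass the chord is in first inversion, so the figured bass is 6.

bIII6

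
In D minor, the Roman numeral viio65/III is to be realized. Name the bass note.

G

The applied chord viio65/III is rooted on E: E-G-Bb-Db.
The figure 65 means first inversion — the third is in the bass.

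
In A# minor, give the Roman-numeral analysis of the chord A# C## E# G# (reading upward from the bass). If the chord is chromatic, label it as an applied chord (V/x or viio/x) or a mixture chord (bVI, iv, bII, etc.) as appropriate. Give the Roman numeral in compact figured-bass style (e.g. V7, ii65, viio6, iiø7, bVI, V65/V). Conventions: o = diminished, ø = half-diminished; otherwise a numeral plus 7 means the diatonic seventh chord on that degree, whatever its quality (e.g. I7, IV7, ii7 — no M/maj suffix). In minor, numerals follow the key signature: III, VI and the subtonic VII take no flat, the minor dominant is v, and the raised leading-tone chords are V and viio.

The pitches A#-C##-E#-G# form a dominant seventh chord rooted on A#.
A# is not a diatonic chord root with this quality in A# minor, but it lies a perfect fifth above D# (iv), so the chord functions as an applied dominant of iv.

V7/iv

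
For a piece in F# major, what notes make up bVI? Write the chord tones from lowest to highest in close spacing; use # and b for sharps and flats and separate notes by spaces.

D F# A

bVI is a major triad on the lowered sixth degree, borrowed from the parallel minor. In F# major that root is D.
So the chord is D-F#-A, a major triad.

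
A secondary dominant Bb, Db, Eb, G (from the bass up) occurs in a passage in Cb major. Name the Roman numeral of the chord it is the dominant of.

vi

The chord is a dominant seventh chord on Eb.
A dominant resolves down a perfect fifth: Eb → Ab. In Cb major, Ab is scale degree 6, i.e. vi.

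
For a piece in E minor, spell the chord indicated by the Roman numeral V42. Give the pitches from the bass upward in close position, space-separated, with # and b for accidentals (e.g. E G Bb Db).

A B D# F#

In E minor, scale degree 5 is B. The dominant is major (leading tone raised), so V is a dominant seventh chord.
That chord is spelled B-D#-F#-A.
With the 42 figure the chord is in third inversion; from the bass A upward in close position it reads A-B-D#-F#.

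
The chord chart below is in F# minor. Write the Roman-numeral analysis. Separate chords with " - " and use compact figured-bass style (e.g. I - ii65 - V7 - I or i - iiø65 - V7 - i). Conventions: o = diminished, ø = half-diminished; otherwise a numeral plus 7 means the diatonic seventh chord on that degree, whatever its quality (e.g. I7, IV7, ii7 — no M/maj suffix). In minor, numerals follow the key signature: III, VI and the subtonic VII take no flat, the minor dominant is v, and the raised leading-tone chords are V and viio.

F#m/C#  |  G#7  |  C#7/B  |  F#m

F#m/C#: minor triad on F# = scale degree 1 → i64.
G#7: chromatic; G# is V of V, so V7/V.
C#7/B: dominant seventh chord on C# = scale degree 5 → V42.
F#m: root F# is the tonic; minor triad there is i.

i64 - V7/V - V42 - i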